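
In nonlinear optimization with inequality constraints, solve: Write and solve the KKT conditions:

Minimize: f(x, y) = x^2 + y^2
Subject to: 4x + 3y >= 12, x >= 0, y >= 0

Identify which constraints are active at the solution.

KKT conditions for min x^2 + y^2 s.t. 4x + 3y >= 12, x >= 0, y >= 0:
Stationarity: 2x = mu*4 + mu_x, 2y = mu*3 + mu_y, with mu, mu_x, mu_y >= 0
Complementary slackness: mu*(4x + 3y - 12) = 0, mu_x*x = 0, mu_y*y = 0
(0, 0) is infeasible (4*0 + 3*0 < 12), so if mu = 0 stationarity would force x = mu_x/2 >= 0, y = mu_y/2 >= 0 with mu_x*x = mu_y*y = 0, i.e. x = y = 0: contradiction. Hence mu > 0 and 4x + 3y = 12 is active.
Try x > 0, y > 0 (so mu_x = mu_y = 0): x = 4*mu/2, y = 3*mu/2
Substitute: 4*(4*mu/2) + 3*(3*mu/2) = 12
  mu*25/2 = 12 => mu = 24/25
x* = 48/25 > 0, y* = 36/25 > 0, consistent with mu_x = mu_y = 0.
f is convex and the constraints are linear, so this KKT point is the global minimum.
f* = 144/25
Active constraints: 4x + 3y >= 12 (holds with equality, mu = 24/25 > 0); x >= 0 and y >= 0 are inactive (mu_x = mu_y = 0).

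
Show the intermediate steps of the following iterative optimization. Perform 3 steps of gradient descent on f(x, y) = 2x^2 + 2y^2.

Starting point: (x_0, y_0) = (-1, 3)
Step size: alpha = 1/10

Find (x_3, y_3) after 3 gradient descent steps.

f(x,y) = 2x^2 + 2y^2
grad_x = 4x + 0y, grad_y = 4y + 0x
Step 1: grad = (-4, 12), (-3/5, 9/5)
Step 2: grad = (-12/5, 36/5), (-9/25, 27/25)
Step 3: grad = (-36/25, 108/25), (-27/125, 81/125)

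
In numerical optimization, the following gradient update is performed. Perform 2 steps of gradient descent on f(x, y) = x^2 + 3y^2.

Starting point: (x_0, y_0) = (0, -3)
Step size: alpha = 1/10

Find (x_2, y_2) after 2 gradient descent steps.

f(x,y) = x^2 + 3y^2
grad_x = 2x + 0y, grad_y = 6y + 0x
Step 1: grad = (0, -18), (0, -6/5)
Step 2: grad = (0, -36/5), (0, -12/25)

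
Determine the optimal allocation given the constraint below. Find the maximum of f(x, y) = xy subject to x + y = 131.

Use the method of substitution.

Substitute y = 131 - x into f(x,y) = xy:
g(x) = x(131 - x) = 131x - x^2
g'(x) = 131 - 2x = 0  =>  x = 131/2
y = 131 - 131/2 = 131/2
Maximum value = (131/2) * (131/2) = 17161/4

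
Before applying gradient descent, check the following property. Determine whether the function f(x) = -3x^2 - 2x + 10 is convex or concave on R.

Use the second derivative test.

f(x) = -3x^2 - 2x + 10
f'(x) = -6x - 2
f''(x) = -6
Since f''(x) = -6 < 0 for all x, f is concave on R.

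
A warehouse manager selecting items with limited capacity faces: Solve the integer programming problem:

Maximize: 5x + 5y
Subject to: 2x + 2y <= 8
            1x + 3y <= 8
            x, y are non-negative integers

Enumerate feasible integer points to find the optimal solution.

Constraint 1: 2x + 2y <= 8
Constraint 2: 1x + 3y <= 8
Feasible x range (need y >= 0): 0 <= x <= min(8/2, 8/1) => x in {0, ..., 4}.
Enumerate feasible integer points row by row (the coefficient of y is 5 > 0, so for each x the largest feasible y gives the best value):
  x = 0: y <= min((8 - 2*0)/2, (8 - 1*0)/3) => y in {0, ..., 2}; best 5*0 + 5*2 = 10
  x = 1: y <= min((8 - 2*1)/2, (8 - 1*1)/3) => y in {0, ..., 2}; best 5*1 + 5*2 = 15
  x = 2: y <= min((8 - 2*2)/2, (8 - 1*2)/3) => y in {0, ..., 2}; best 5*2 + 5*2 = 20
  x = 3: y <= min((8 - 2*3)/2, (8 - 1*3)/3) => y in {0, ..., 1}; best 5*3 + 5*1 = 20
  x = 4: y <= min((8 - 2*4)/2, (8 - 1*4)/3) => y in {0}; best 5*4 + 5*0 = 20
The maximum 5x + 5y = 20 is achieved at x = 2, y = 2.
(The same value 20 is also attained at (3, 1), (4, 0).)
Check: 2*2 + 2*2 = 8 <= 8 and 1*2 + 3*2 = 8 <= 8.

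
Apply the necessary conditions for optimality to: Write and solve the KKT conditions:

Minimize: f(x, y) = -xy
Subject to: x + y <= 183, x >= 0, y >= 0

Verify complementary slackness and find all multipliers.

Problem: min -xy s.t. x + y <= 183 (multiplier lambda), x >= 0 (mu_x), y >= 0 (mu_y)
KKT stationarity: -y + lambda - mu_x = 0, -x + lambda - mu_y = 0, with lambda, mu_x, mu_y >= 0
Complementary slackness: lambda*(x + y - 183) = 0, mu_x*x = 0, mu_y*y = 0
If lambda = 0: y = -mu_x <= 0 and x = -mu_y <= 0 force x = y = 0 with f = 0; but x = y = 183/2 is feasible with f = -33489/4 < 0, so this is not the minimum. Hence lambda > 0 and x + y = 183.
Try x > 0, y > 0 (so mu_x = mu_y = 0): y = lambda, x = lambda => x = y = lambda
x + y = 183 => 2*lambda = 183 => lambda = 183/2
x* = y* = 183/2 > 0, consistent with mu_x = mu_y = 0.
(Any feasible point with x = 0 or y = 0 has f = 0 > -33489/4, so the minimum is not on those boundaries.)
min(-xy) = -33489/4 (i.e. max xy = 33489/4)
Multipliers: lambda = 183/2, mu_x = 0, mu_y = 0
Complementary slackness: lambda*(x + y - 183) = 183/2*(183/2 + 183/2 - 183) = 0, mu_x*x = 0*183/2 = 0, mu_y*y = 0*183/2 = 0. Satisfied.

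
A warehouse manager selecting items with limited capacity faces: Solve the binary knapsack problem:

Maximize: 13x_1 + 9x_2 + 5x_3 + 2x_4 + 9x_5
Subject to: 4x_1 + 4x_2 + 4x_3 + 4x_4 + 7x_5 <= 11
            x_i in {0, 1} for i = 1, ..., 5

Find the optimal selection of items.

Items: item 1 (v=13, w=4), item 2 (v=9, w=4), item 3 (v=5, w=4), item 4 (v=2, w=4), item 5 (v=9, w=7)
Capacity: 11
Checking all 32 subsets (w = total weight, v = total value):
  {}: w = 0, v = 0
  {1}: w = 4, v = 13
  {2}: w = 4, v = 9
  {3}: w = 4, v = 5
  {4}: w = 4, v = 2
  {5}: w = 7, v = 9
  {1, 2}: w = 8, v = 22
  {1, 3}: w = 8, v = 18
  {1, 4}: w = 8, v = 15
  {1, 5}: w = 11, v = 22
  {2, 3}: w = 8, v = 14
  {2, 4}: w = 8, v = 11
  {2, 5}: w = 11, v = 18
  {3, 4}: w = 8, v = 7
  {3, 5}: w = 11, v = 14
  {4, 5}: w = 11, v = 11
  {1, 2, 3}: w = 12 > 11, infeasible
  {1, 2, 4}: w = 12 > 11, infeasible
  {1, 2, 5}: w = 15 > 11, infeasible
  {1, 3, 4}: w = 12 > 11, infeasible
  {1, 3, 5}: w = 15 > 11, infeasible
  {1, 4, 5}: w = 15 > 11, infeasible
  {2, 3, 4}: w = 12 > 11, infeasible
  {2, 3, 5}: w = 15 > 11, infeasible
  {2, 4, 5}: w = 15 > 11, infeasible
  {3, 4, 5}: w = 15 > 11, infeasible
  {1, 2, 3, 4}: w = 16 > 11, infeasible
  {1, 2, 3, 5}: w = 19 > 11, infeasible
  {1, 2, 4, 5}: w = 19 > 11, infeasible
  {1, 3, 4, 5}: w = 19 > 11, infeasible
  {2, 3, 4, 5}: w = 19 > 11, infeasible
  {1, 2, 3, 4, 5}: w = 23 > 11, infeasible
Best feasible subset: items [1, 2]
(The same value 22 is also attained by {1, 5}.)
Total weight: 8 <= 11, total value: 22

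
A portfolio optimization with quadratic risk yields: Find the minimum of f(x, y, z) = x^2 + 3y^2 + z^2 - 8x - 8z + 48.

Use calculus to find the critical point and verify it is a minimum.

f(x,y,z) = x^2 + 3y^2 + z^2 - 8x - 8z + 48
df/dx = 2x + (-8) = 0 => x = 4
df/dy = 6y + (0) = 0 => y = 0
df/dz = 2z + (-8) = 0 => z = 4
f(4,0,4) = 1*(4)^2 + 3*(0)^2 + 1*(4)^2 + -8*(4) + -8*(4) + 48 = 16
Hessian is diagonal with entries 2, 6, 2 > 0, confirmed minimum.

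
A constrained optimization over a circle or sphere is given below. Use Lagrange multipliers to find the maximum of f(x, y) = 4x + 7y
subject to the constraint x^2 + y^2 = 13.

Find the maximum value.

Set up Lagrange conditions: grad f = lambda * grad g
  4 = 2*lambda*x
  7 = 2*lambda*y
From these: x/y = 4/7, so x = 4t, y = 7t for some t.
Substitute into constraint: (4t)^2 + (7t)^2 = 13
  t^2 * 65 = 13
  t = sqrt(13/65)
Maximum = 4*x + 7*y = (4^2 + 7^2)*t = 65 * sqrt(13/65) = sqrt(845)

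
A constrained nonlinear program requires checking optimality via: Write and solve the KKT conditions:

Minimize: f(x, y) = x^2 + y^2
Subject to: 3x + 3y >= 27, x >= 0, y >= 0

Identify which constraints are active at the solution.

KKT conditions for min x^2 + y^2 s.t. 3x + 3y >= 27, x >= 0, y >= 0:
Stationarity: 2x = mu*3 + mu_x, 2y = mu*3 + mu_y, with mu, mu_x, mu_y >= 0
Complementary slackness: mu*(3x + 3y - 27) = 0, mu_x*x = 0, mu_y*y = 0
(0, 0) is infeasible (3*0 + 3*0 < 27), so if mu = 0 stationarity would force x = mu_x/2 >= 0, y = mu_y/2 >= 0 with mu_x*x = mu_y*y = 0, i.e. x = y = 0: contradiction. Hence mu > 0 and 3x + 3y = 27 is active.
Try x > 0, y > 0 (so mu_x = mu_y = 0): x = 3*mu/2, y = 3*mu/2
Substitute: 3*(3*mu/2) + 3*(3*mu/2) = 27
  mu*18/2 = 27 => mu = 3
x* = 9/2 > 0, y* = 9/2 > 0, consistent with mu_x = mu_y = 0.
f is convex and the constraints are linear, so this KKT point is the global minimum.
f* = 81/2
Active constraints: 3x + 3y >= 27 (holds with equality, mu = 3 > 0); x >= 0 and y >= 0 are inactive (mu_x = mu_y = 0).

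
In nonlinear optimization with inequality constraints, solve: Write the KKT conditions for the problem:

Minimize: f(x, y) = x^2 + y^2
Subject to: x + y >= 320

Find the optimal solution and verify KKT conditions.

KKT conditions for min x^2 + y^2 s.t. x + y >= 320:
Stationarity: 2x = mu, 2y = mu
So x = y = mu/2.
Complementary slackness: mu*(x + y - 320) = 0
Primal feasibility: x + y >= 320; dual feasibility: mu >= 0
If mu = 0 then x = y = 0, but 0 + 0 < 320 is infeasible, so the constraint is active.
Constraint active: x + y = 2*(mu/2) = 320 => mu = 320
x = y = 160, f = 51200
Verify: stationarity 2*160 = 320 = mu; primal 160 + 160 = 320 >= 320; dual mu = 320 >= 0; complementary slackness 320*(320 - 320) = 0. All KKT conditions hold.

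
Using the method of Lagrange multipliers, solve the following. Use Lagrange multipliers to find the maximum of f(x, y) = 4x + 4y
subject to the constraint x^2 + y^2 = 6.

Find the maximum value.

Set up Lagrange conditions: grad f = lambda * grad g
  4 = 2*lambda*x
  4 = 2*lambda*y
From these: x/y = 4/4, so x = 4t, y = 4t for some t.
Substitute into constraint: (4t)^2 + (4t)^2 = 6
  t^2 * 32 = 6
  t = sqrt(6/32)
Maximum = 4*x + 4*y = (4^2 + 4^2)*t = 32 * sqrt(6/32) = sqrt(192)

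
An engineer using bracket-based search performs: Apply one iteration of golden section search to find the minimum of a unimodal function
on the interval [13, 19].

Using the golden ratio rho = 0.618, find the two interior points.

Golden section search on [13, 19].
Golden ratio rho = 0.618 (approx).
Interior points:
  x_1 = 13 + (1-0.618)*6 = 15.2920
  x_2 = 13 + 0.618*6 = 16.7080
Compare f(x_1) and f(x_2) to determine which subinterval to keep.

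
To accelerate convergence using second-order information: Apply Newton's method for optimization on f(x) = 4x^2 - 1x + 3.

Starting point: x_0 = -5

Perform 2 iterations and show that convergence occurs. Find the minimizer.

f(x) = 4x^2 - 1x + 3, f'(x) = 8x + (-1), f''(x) = 8
Step 1: f'(-5) = -41, x_1 = -5 - -41/8 = 1/8
Step 2: f'(1/8) = 0, x_2 = 1/8 (converged)
Newton's method converges in 1 step for quadratics.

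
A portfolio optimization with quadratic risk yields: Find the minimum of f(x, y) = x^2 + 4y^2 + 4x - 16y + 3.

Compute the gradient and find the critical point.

f(x,y) = x^2 + 4y^2 + 4x - 16y + 3
df/dx = 2x + (4) = 0  =>  x = -2
df/dy = 8y + (-16) = 0  =>  y = 2
f(-2, 2) = 1*(-2)^2 + 4*(2)^2 + 4*(-2) + -16*(2) + 3 = -17
Hessian is diagonal with entries 2, 8 > 0, so this is a minimum.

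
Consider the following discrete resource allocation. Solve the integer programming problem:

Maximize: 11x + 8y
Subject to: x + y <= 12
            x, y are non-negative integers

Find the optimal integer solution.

Objective: 11x + 8y, constraint: x + y <= 12
Coefficient of x is 11 >= coefficient of y is 8, so allocate the entire budget to x.
Optimal: x = 12, y = 0, value = 132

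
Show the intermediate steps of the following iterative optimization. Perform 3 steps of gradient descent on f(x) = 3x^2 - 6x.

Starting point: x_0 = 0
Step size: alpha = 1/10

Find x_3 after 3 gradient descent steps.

f(x) = 3x^2 - 6x, f'(x) = 6x + (-6)
Step 1: f'(0) = -6, x_1 = 0 - 1/10 * -6 = 3/5
Step 2: f'(3/5) = -12/5, x_2 = 3/5 - 1/10 * -12/5 = 21/25
Step 3: f'(21/25) = -24/25, x_3 = 21/25 - 1/10 * -24/25 = 117/125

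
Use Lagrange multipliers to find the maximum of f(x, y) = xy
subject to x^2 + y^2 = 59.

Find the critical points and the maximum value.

Lagrange conditions: y = 2*lambda*x and x = 2*lambda*y
If x = 0 then y = 0, violating the constraint, so x, y != 0.
Dividing: y/x = x/y => x^2 = y^2 => y = x or y = -x
Constraint: 2x^2 = 59 => x^2 = 59/2 => x = +/-sqrt(59/2)
Critical points: (sqrt(59/2), sqrt(59/2)), (-sqrt(59/2), -sqrt(59/2)), (sqrt(59/2), -sqrt(59/2)), (-sqrt(59/2), sqrt(59/2))
  y = x:  xy = x^2 = 59/2  at (sqrt(59/2), sqrt(59/2)) and (-sqrt(59/2), -sqrt(59/2))
  y = -x: xy = -x^2 = -59/2 at (sqrt(59/2), -sqrt(59/2)) and (-sqrt(59/2), sqrt(59/2))
Maximum xy = 59/2 at (sqrt(59/2), sqrt(59/2)) and (-sqrt(59/2), -sqrt(59/2))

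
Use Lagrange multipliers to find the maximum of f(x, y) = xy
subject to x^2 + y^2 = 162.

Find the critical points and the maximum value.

Lagrange conditions: y = 2*lambda*x and x = 2*lambda*y
If x = 0 then y = 0, violating the constraint, so x, y != 0.
Dividing: y/x = x/y => x^2 = y^2 => y = x or y = -x
Constraint: 2x^2 = 162 => x^2 = 81 => x = +/-9
Critical points: (9, 9), (-9, -9), (9, -9), (-9, 9)
  y = x:  xy = x^2 = 81  at (9, 9) and (-9, -9)
  y = -x: xy = -x^2 = -81 at (9, -9) and (-9, 9)
Maximum xy = 81 at (9, 9) and (-9, -9)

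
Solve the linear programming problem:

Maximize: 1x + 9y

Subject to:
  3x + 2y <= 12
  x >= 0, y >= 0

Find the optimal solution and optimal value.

The feasible region has vertices at [(0, 0), (4, 0), (0, 6)].
Checking objective 1x + 9y at each vertex:
  (0, 0): 1*0 + 9*0 = 0
  (4, 0): 1*4 + 9*0 = 4
  (0, 6): 1*0 + 9*6 = 54
Maximum is 54 at (0, 6).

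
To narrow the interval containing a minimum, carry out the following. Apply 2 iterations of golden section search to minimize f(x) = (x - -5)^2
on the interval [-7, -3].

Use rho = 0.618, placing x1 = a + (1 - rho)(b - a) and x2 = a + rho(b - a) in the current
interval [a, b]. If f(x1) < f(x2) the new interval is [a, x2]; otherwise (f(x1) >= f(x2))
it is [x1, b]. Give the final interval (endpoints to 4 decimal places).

Golden section search for min of f(x) = (x - -5)^2 on [-7, -3].
Each step: x1 = a + (1 - rho)(b - a), x2 = a + rho(b - a); if f(x1) < f(x2) keep [a, x2], otherwise keep [x1, b].
Step 1: [-7.0000, -3.0000], x1=-5.4720 (f=0.2228), x2=-4.5280 (f=0.2228); f(x1) = f(x2) (tie, not '<') => keep [-5.4720, -3.0000]
Step 2: [-5.4720, -3.0000], x1=-4.5277 (f=0.2231), x2=-3.9443 (f=1.1145); f(x1) < f(x2) => keep [-5.4720, -3.9443]
Final interval: [-5.4720, -3.9443]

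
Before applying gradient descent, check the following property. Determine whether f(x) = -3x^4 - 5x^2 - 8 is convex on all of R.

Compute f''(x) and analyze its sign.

f(x) = -3x^4 - 5x^2 - 8
f'(x) = -12x^3 + -10x
f''(x) = -36x^2 + -10
f''(x) = -36x^2 + -10 <= -10 < 0 for all x
Therefore, f is concave on R.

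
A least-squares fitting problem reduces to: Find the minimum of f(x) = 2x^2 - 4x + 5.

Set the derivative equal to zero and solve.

f(x) = 2x^2 - 4x + 5
f'(x) = 4x + (-4) = 0
x = 4/4 = 1
f(1) = 3
Since f''(x) = 4 > 0, this is a minimum.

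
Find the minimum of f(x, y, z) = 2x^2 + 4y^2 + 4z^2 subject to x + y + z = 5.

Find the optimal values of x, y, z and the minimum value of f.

Using Lagrange multipliers on f = 2x^2 + 4y^2 + 4z^2 with constraint x + y + z = 5:
Conditions: 2*2*x = lambda, 2*4*y = lambda, 2*4*z = lambda
So x = lambda/4, y = lambda/8, z = lambda/8
Substituting into constraint: lambda * (1/2) = 5
lambda = 10
x = 5/2, y = 5/4, z = 5/4
Minimum value = 25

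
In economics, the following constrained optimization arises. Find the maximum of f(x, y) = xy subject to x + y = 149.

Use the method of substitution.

Substitute y = 149 - x into f(x,y) = xy:
g(x) = x(149 - x) = 149x - x^2
g'(x) = 149 - 2x = 0  =>  x = 149/2
y = 149 - 149/2 = 149/2
Maximum value = (149/2) * (149/2) = 22201/4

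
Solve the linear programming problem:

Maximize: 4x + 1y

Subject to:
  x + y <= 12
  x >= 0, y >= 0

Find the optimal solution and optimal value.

The feasible region has vertices at [(0, 0), (12, 0), (0, 12)].
Checking objective 4x + 1y at each vertex:
  (0, 0): 4*0 + 1*0 = 0
  (12, 0): 4*12 + 1*0 = 48
  (0, 12): 4*0 + 1*12 = 12
Maximum is 48 at (12, 0).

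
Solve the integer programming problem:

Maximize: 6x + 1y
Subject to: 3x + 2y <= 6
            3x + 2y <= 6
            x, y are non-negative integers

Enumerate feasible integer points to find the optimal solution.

Constraint 1: 3x + 2y <= 6
Constraint 2: 3x + 2y <= 6
Feasible x range (need y >= 0): 0 <= x <= min(6/3, 6/3) => x in {0, ..., 2}.
Enumerate feasible integer points row by row (the coefficient of y is 1 > 0, so for each x the largest feasible y gives the best value):
  x = 0: y <= min((6 - 3*0)/2, (6 - 3*0)/2) => y in {0, ..., 3}; best 6*0 + 1*3 = 3
  x = 1: y <= min((6 - 3*1)/2, (6 - 3*1)/2) => y in {0, ..., 1}; best 6*1 + 1*1 = 7
  x = 2: y <= min((6 - 3*2)/2, (6 - 3*2)/2) => y in {0}; best 6*2 + 1*0 = 12
The maximum 6x + 1y = 12 is achieved at x = 2, y = 0.
Check: 3*2 + 2*0 = 6 <= 6 and 3*2 + 2*0 = 6 <= 6.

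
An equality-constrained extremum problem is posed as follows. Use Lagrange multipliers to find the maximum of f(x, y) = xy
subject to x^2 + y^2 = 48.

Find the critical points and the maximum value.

Lagrange conditions: y = 2*lambda*x and x = 2*lambda*y
If x = 0 then y = 0, violating the constraint, so x, y != 0.
Dividing: y/x = x/y => x^2 = y^2 => y = x or y = -x
Constraint: 2x^2 = 48 => x^2 = 24 => x = +/-sqrt(24)
Critical points: (sqrt(24), sqrt(24)), (-sqrt(24), -sqrt(24)), (sqrt(24), -sqrt(24)), (-sqrt(24), sqrt(24))
  y = x:  xy = x^2 = 24  at (sqrt(24), sqrt(24)) and (-sqrt(24), -sqrt(24))
  y = -x: xy = -x^2 = -24 at (sqrt(24), -sqrt(24)) and (-sqrt(24), sqrt(24))
Maximum xy = 24 at (sqrt(24), sqrt(24)) and (-sqrt(24), -sqrt(24))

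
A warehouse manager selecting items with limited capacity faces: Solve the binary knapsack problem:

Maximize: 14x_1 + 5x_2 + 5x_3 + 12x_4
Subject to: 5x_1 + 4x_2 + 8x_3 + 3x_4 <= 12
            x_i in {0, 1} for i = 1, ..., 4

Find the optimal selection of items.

Items: item 1 (v=14, w=5), item 2 (v=5, w=4), item 3 (v=5, w=8), item 4 (v=12, w=3)
Capacity: 12
Checking all 16 subsets (w = total weight, v = total value):
  {}: w = 0, v = 0
  {1}: w = 5, v = 14
  {2}: w = 4, v = 5
  {3}: w = 8, v = 5
  {4}: w = 3, v = 12
  {1, 2}: w = 9, v = 19
  {1, 3}: w = 13 > 12, infeasible
  {1, 4}: w = 8, v = 26
  {2, 3}: w = 12, v = 10
  {2, 4}: w = 7, v = 17
  {3, 4}: w = 11, v = 17
  {1, 2, 3}: w = 17 > 12, infeasible
  {1, 2, 4}: w = 12, v = 31
  {1, 3, 4}: w = 16 > 12, infeasible
  {2, 3, 4}: w = 15 > 12, infeasible
  {1, 2, 3, 4}: w = 20 > 12, infeasible
Best feasible subset: items [1, 2, 4]
Total weight: 12 <= 12, total value: 31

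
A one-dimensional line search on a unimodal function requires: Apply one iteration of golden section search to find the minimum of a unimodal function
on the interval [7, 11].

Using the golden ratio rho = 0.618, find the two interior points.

Golden section search on [7, 11].
Golden ratio rho = 0.618 (approx).
Interior points:
  x_1 = 7 + (1-0.618)*4 = 8.5280
  x_2 = 7 + 0.618*4 = 9.4720
Compare f(x_1) and f(x_2) to determine which subinterval to keep.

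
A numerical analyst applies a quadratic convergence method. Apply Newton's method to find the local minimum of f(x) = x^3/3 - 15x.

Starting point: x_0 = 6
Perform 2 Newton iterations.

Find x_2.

f(x) = x^3/3 - 15x
f'(x) = x^2 - 15, f''(x) = 2x
Newton update: x_{n+1} = x_n - (x_n^2 - 15)/(2*x_n)
Step 1: x_0 = 6, f'=21, f''=12, x_1 = 17/4
Step 2: x_1 = 17/4, f'=49/16, f''=17/2, x_2 = 529/136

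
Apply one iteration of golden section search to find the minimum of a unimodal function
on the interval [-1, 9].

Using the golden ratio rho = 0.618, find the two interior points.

Golden section search on [-1, 9].
Golden ratio rho = 0.618 (approx).
Interior points:
  x_1 = -1 + (1-0.618)*10 = 2.8200
  x_2 = -1 + 0.618*10 = 5.1800
Compare f(x_1) and f(x_2) to determine which subinterval to keep.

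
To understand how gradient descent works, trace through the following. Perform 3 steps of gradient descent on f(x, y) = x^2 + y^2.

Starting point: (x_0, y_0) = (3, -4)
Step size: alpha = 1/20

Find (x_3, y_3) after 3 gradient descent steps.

f(x,y) = x^2 + y^2
grad_x = 2x + 0y, grad_y = 2y + 0x
Step 1: grad = (6, -8), (27/10, -18/5)
Step 2: grad = (27/5, -36/5), (243/100, -81/25)
Step 3: grad = (243/50, -162/25), (2187/1000, -729/250)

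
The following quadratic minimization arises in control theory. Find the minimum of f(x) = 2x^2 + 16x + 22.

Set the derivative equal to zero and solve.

f(x) = 2x^2 + 16x + 22
f'(x) = 4x + (16) = 0
x = -16/4 = -4
f(-4) = -10
Since f''(x) = 4 > 0, this is a minimum.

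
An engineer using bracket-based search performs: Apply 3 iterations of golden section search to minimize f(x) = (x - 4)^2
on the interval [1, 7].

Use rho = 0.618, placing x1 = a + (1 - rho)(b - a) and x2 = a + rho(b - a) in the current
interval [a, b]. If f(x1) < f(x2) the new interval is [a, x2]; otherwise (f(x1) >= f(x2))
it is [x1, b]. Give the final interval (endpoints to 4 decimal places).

Golden section search for min of f(x) = (x - 4)^2 on [1, 7].
Each step: x1 = a + (1 - rho)(b - a), x2 = a + rho(b - a); if f(x1) < f(x2) keep [a, x2], otherwise keep [x1, b].
Step 1: [1.0000, 7.0000], x1=3.2920 (f=0.5013), x2=4.7080 (f=0.5013); f(x1) = f(x2) (tie, not '<') => keep [3.2920, 7.0000]
Step 2: [3.2920, 7.0000], x1=4.7085 (f=0.5019), x2=5.5835 (f=2.5076); f(x1) < f(x2) => keep [3.2920, 5.5835]
Step 3: [3.2920, 5.5835], x1=4.1674 (f=0.0280), x2=4.7082 (f=0.5015); f(x1) < f(x2) => keep [3.2920, 4.7082]
Final interval: [3.2920, 4.7082]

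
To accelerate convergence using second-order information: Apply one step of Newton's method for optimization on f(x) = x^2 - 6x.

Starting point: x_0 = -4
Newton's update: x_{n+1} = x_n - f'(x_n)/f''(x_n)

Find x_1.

f(x) = x^2 - 6x
f'(x) = 2x + (-6), f''(x) = 2
Newton step: x_1 = x_0 - f'(x_0)/f''(x_0)
f'(-4) = -14
x_1 = -4 - -14/2 = 3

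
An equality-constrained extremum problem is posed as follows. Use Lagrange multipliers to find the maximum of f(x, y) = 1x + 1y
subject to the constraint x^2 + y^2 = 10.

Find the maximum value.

Set up Lagrange conditions: grad f = lambda * grad g
  1 = 2*lambda*x
  1 = 2*lambda*y
From these: x/y = 1/1, so x = 1t, y = 1t for some t.
Substitute into constraint: (1t)^2 + (1t)^2 = 10
  t^2 * 2 = 10
  t = sqrt(10/2)
Maximum = 1*x + 1*y = (1^2 + 1^2)*t = 2 * sqrt(10/2) = sqrt(20)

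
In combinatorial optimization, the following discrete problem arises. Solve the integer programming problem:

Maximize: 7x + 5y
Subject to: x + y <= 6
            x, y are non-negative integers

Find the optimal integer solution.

Objective: 7x + 5y, constraint: x + y <= 6
Coefficient of x is 7 >= coefficient of y is 5, so allocate the entire budget to x.
Optimal: x = 6, y = 0, value = 42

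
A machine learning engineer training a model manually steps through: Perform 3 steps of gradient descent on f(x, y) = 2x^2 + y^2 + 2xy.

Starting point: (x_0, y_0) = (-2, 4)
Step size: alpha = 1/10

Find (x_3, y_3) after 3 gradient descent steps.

f(x,y) = 2x^2 + y^2 + 2xy
grad_x = 4x + 2y, grad_y = 2y + 2x
Step 1: grad = (0, 4), (-2, 18/5)
Step 2: grad = (-4/5, 16/5), (-48/25, 82/25)
Step 3: grad = (-28/25, 68/25), (-226/125, 376/125)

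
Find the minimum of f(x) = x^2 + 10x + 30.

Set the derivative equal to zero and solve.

f(x) = x^2 + 10x + 30
f'(x) = 2x + (10) = 0
x = -10/2 = -5
f(-5) = 5
Since f''(x) = 2 > 0, this is a minimum.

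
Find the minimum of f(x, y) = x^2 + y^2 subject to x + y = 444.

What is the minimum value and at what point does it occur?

Substitute y = 444 - x into f(x,y) = x^2 + y^2:
g(x) = x^2 + (444 - x)^2 = 2x^2 - 888x + 197136
g'(x) = 4x - 888 = 0  =>  x = 222
y = 444 - 222 = 222
Minimum value = 222^2 + 222^2 = 98568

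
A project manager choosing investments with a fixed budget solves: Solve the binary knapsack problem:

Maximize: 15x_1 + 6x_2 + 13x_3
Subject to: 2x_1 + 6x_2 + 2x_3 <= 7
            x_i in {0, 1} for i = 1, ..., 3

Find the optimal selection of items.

Items: item 1 (v=15, w=2), item 2 (v=6, w=6), item 3 (v=13, w=2)
Capacity: 7
Checking all 8 subsets (w = total weight, v = total value):
  {}: w = 0, v = 0
  {1}: w = 2, v = 15
  {2}: w = 6, v = 6
  {3}: w = 2, v = 13
  {1, 2}: w = 8 > 7, infeasible
  {1, 3}: w = 4, v = 28
  {2, 3}: w = 8 > 7, infeasible
  {1, 2, 3}: w = 10 > 7, infeasible
Best feasible subset: items [1, 3]
Total weight: 4 <= 7, total value: 28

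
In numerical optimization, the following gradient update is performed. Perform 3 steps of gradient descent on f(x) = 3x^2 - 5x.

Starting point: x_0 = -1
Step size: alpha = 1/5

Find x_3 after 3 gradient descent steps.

f(x) = 3x^2 - 5x, f'(x) = 6x + (-5)
Step 1: f'(-1) = -11, x_1 = -1 - 1/5 * -11 = 6/5
Step 2: f'(6/5) = 11/5, x_2 = 6/5 - 1/5 * 11/5 = 19/25
Step 3: f'(19/25) = -11/25, x_3 = 19/25 - 1/5 * -11/25 = 106/125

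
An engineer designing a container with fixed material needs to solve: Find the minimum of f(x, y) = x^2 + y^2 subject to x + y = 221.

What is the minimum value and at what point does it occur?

Substitute y = 221 - x into f(x,y) = x^2 + y^2:
g(x) = x^2 + (221 - x)^2 = 2x^2 - 442x + 48841
g'(x) = 4x - 442 = 0  =>  x = 221/2
y = 221 - 221/2 = 221/2
Minimum value = (221/2)^2 + (221/2)^2 = 48841/2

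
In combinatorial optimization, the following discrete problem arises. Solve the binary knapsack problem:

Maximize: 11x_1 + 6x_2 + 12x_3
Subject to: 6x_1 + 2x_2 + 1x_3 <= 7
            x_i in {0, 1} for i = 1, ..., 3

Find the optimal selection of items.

Items: item 1 (v=11, w=6), item 2 (v=6, w=2), item 3 (v=12, w=1)
Capacity: 7
Checking all 8 subsets (w = total weight, v = total value):
  {}: w = 0, v = 0
  {1}: w = 6, v = 11
  {2}: w = 2, v = 6
  {3}: w = 1, v = 12
  {1, 2}: w = 8 > 7, infeasible
  {1, 3}: w = 7, v = 23
  {2, 3}: w = 3, v = 18
  {1, 2, 3}: w = 9 > 7, infeasible
Best feasible subset: items [1, 3]
Total weight: 7 <= 7, total value: 23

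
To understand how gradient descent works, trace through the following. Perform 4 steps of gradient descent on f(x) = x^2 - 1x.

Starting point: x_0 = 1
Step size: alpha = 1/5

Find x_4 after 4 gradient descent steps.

f(x) = x^2 - 1x, f'(x) = 2x + (-1)
Step 1: f'(1) = 1, x_1 = 1 - 1/5 * 1 = 4/5
Step 2: f'(4/5) = 3/5, x_2 = 4/5 - 1/5 * 3/5 = 17/25
Step 3: f'(17/25) = 9/25, x_3 = 17/25 - 1/5 * 9/25 = 76/125
Step 4: f'(76/125) = 27/125, x_4 = 76/125 - 1/5 * 27/125 = 353/625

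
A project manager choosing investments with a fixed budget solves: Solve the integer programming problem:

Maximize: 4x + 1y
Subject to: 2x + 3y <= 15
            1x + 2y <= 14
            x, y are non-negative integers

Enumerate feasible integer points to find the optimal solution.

Constraint 1: 2x + 3y <= 15
Constraint 2: 1x + 2y <= 14
Feasible x range (need y >= 0): 0 <= x <= min(15/2, 14/1) => x in {0, ..., 7}.
Enumerate feasible integer points row by row (the coefficient of y is 1 > 0, so for each x the largest feasible y gives the best value):
  x = 0: y <= min((15 - 2*0)/3, (14 - 1*0)/2) => y in {0, ..., 5}; best 4*0 + 1*5 = 5
  x = 1: y <= min((15 - 2*1)/3, (14 - 1*1)/2) => y in {0, ..., 4}; best 4*1 + 1*4 = 8
  x = 2: y <= min((15 - 2*2)/3, (14 - 1*2)/2) => y in {0, ..., 3}; best 4*2 + 1*3 = 11
  x = 3: y <= min((15 - 2*3)/3, (14 - 1*3)/2) => y in {0, ..., 3}; best 4*3 + 1*3 = 15
  x = 4: y <= min((15 - 2*4)/3, (14 - 1*4)/2) => y in {0, ..., 2}; best 4*4 + 1*2 = 18
  x = 5: y <= min((15 - 2*5)/3, (14 - 1*5)/2) => y in {0, ..., 1}; best 4*5 + 1*1 = 21
  x = 6: y <= min((15 - 2*6)/3, (14 - 1*6)/2) => y in {0, ..., 1}; best 4*6 + 1*1 = 25
  x = 7: y <= min((15 - 2*7)/3, (14 - 1*7)/2) => y in {0}; best 4*7 + 1*0 = 28
The maximum 4x + 1y = 28 is achieved at x = 7, y = 0.
Check: 2*7 + 3*0 = 14 <= 15 and 1*7 + 2*0 = 7 <= 14.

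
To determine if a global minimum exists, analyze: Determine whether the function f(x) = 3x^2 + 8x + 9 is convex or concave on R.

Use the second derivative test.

f(x) = 3x^2 + 8x + 9
f'(x) = 6x + 8
f''(x) = 6
Since f''(x) = 6 > 0 for all x, f is convex on R.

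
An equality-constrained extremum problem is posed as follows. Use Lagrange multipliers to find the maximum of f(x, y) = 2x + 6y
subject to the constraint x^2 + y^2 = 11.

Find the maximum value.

Set up Lagrange conditions: grad f = lambda * grad g
  2 = 2*lambda*x
  6 = 2*lambda*y
From these: x/y = 2/6, so x = 2t, y = 6t for some t.
Substitute into constraint: (2t)^2 + (6t)^2 = 11
  t^2 * 40 = 11
  t = sqrt(11/40)
Maximum = 2*x + 6*y = (2^2 + 6^2)*t = 40 * sqrt(11/40) = sqrt(440)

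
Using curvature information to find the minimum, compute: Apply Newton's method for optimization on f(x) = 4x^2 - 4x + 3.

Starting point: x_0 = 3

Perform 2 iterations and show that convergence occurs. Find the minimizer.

f(x) = 4x^2 - 4x + 3, f'(x) = 8x + (-4), f''(x) = 8
Step 1: f'(3) = 20, x_1 = 3 - 20/8 = 1/2
Step 2: f'(1/2) = 0, x_2 = 1/2 (converged)
Newton's method converges in 1 step for quadratics.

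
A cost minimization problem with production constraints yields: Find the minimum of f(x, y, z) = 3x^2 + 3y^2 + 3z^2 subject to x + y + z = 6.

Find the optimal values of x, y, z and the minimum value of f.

Using Lagrange multipliers on f = 3x^2 + 3y^2 + 3z^2 with constraint x + y + z = 6:
Conditions: 2*3*x = lambda, 2*3*y = lambda, 2*3*z = lambda
So x = lambda/6, y = lambda/6, z = lambda/6
Substituting into constraint: lambda * (1/2) = 6
lambda = 12
x = 2, y = 2, z = 2
Minimum value = 36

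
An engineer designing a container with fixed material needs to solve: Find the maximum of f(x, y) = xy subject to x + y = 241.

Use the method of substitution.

Substitute y = 241 - x into f(x,y) = xy:
g(x) = x(241 - x) = 241x - x^2
g'(x) = 241 - 2x = 0  =>  x = 241/2
y = 241 - 241/2 = 241/2
Maximum value = (241/2) * (241/2) = 58081/4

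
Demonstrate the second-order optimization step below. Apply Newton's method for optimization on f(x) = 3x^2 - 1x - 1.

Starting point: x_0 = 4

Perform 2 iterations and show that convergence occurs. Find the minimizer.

f(x) = 3x^2 - 1x - 1, f'(x) = 6x + (-1), f''(x) = 6
Step 1: f'(4) = 23, x_1 = 4 - 23/6 = 1/6
Step 2: f'(1/6) = 0, x_2 = 1/6 (converged)
Newton's method converges in 1 step for quadratics.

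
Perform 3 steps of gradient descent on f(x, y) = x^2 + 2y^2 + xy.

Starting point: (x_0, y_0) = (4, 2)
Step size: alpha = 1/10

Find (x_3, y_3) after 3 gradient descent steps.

f(x,y) = x^2 + 2y^2 + xy
grad_x = 2x + 1y, grad_y = 4y + 1x
Step 1: grad = (10, 12), (3, 4/5)
Step 2: grad = (34/5, 31/5), (58/25, 9/50)
Step 3: grad = (241/50, 76/25), (919/500, -31/250)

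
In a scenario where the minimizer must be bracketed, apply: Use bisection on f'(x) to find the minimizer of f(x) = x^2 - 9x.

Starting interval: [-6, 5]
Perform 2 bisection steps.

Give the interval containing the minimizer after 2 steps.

Finding critical point of f(x) = x^2 - 9x using bisection on f'(x) = 2x + -9.
f'(x) = 0 when x = 9/2.
Starting interval: [-6, 5]
Step 1: mid = -1/2, f'(mid) = -10, new interval = [-1/2, 5]
Step 2: mid = 9/4, f'(mid) = -9/2, new interval = [9/4, 5]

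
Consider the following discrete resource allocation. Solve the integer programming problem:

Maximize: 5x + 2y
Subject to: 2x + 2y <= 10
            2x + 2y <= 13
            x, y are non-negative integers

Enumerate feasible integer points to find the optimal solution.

Constraint 1: 2x + 2y <= 10
Constraint 2: 2x + 2y <= 13
Feasible x range (need y >= 0): 0 <= x <= min(10/2, 13/2) => x in {0, ..., 5}.
Enumerate feasible integer points row by row (the coefficient of y is 2 > 0, so for each x the largest feasible y gives the best value):
  x = 0: y <= min((10 - 2*0)/2, (13 - 2*0)/2) => y in {0, ..., 5}; best 5*0 + 2*5 = 10
  x = 1: y <= min((10 - 2*1)/2, (13 - 2*1)/2) => y in {0, ..., 4}; best 5*1 + 2*4 = 13
  x = 2: y <= min((10 - 2*2)/2, (13 - 2*2)/2) => y in {0, ..., 3}; best 5*2 + 2*3 = 16
  x = 3: y <= min((10 - 2*3)/2, (13 - 2*3)/2) => y in {0, ..., 2}; best 5*3 + 2*2 = 19
  x = 4: y <= min((10 - 2*4)/2, (13 - 2*4)/2) => y in {0, ..., 1}; best 5*4 + 2*1 = 22
  x = 5: y <= min((10 - 2*5)/2, (13 - 2*5)/2) => y in {0}; best 5*5 + 2*0 = 25
The maximum 5x + 2y = 25 is achieved at x = 5, y = 0.
Check: 2*5 + 2*0 = 10 <= 10 and 2*5 + 2*0 = 10 <= 13.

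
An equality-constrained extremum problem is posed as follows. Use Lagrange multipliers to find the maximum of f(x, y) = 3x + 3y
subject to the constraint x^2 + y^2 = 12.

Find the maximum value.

Set up Lagrange conditions: grad f = lambda * grad g
  3 = 2*lambda*x
  3 = 2*lambda*y
From these: x/y = 3/3, so x = 3t, y = 3t for some t.
Substitute into constraint: (3t)^2 + (3t)^2 = 12
  t^2 * 18 = 12
  t = sqrt(12/18)
Maximum = 3*x + 3*y = (3^2 + 3^2)*t = 18 * sqrt(12/18) = sqrt(216)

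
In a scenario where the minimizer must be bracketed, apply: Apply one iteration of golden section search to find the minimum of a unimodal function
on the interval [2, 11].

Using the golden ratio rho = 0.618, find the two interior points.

Golden section search on [2, 11].
Golden ratio rho = 0.618 (approx).
Interior points:
  x_1 = 2 + (1-0.618)*9 = 5.4380
  x_2 = 2 + 0.618*9 = 7.5620
Compare f(x_1) and f(x_2) to determine which subinterval to keep.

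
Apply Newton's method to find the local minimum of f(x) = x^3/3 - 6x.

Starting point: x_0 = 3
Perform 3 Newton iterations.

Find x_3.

f(x) = x^3/3 - 6x
f'(x) = x^2 - 6, f''(x) = 2x
Newton update: x_{n+1} = x_n - (x_n^2 - 6)/(2*x_n)
Step 1: x_0 = 3, f'=3, f''=6, x_1 = 5/2
Step 2: x_1 = 5/2, f'=1/4, f''=5, x_2 = 49/20
Step 3: x_2 = 49/20, f'=1/400, f''=49/10, x_3 = 4801/1960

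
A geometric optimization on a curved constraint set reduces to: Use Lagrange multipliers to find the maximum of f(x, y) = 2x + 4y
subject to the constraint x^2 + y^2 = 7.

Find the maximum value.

Set up Lagrange conditions: grad f = lambda * grad g
  2 = 2*lambda*x
  4 = 2*lambda*y
From these: x/y = 2/4, so x = 2t, y = 4t for some t.
Substitute into constraint: (2t)^2 + (4t)^2 = 7
  t^2 * 20 = 7
  t = sqrt(7/20)
Maximum = 2*x + 4*y = (2^2 + 4^2)*t = 20 * sqrt(7/20) = sqrt(140)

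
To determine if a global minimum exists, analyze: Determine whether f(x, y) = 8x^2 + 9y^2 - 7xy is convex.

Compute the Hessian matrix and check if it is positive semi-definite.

f(x,y) = 8x^2 + 9y^2 - 7xy
Hessian H = [[16, -7], [-7, 18]]
trace(H) = 34, det(H) = 239
Eigenvalues: (34 +/- sqrt(200)) / 2 = 24.07, 9.929
Since both eigenvalues > 0, f is convex.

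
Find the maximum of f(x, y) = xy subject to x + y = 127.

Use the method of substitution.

Substitute y = 127 - x into f(x,y) = xy:
g(x) = x(127 - x) = 127x - x^2
g'(x) = 127 - 2x = 0  =>  x = 127/2
y = 127 - 127/2 = 127/2
Maximum value = (127/2) * (127/2) = 16129/4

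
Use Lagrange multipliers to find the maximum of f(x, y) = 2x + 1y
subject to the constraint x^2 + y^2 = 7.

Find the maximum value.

Set up Lagrange conditions: grad f = lambda * grad g
  2 = 2*lambda*x
  1 = 2*lambda*y
From these: x/y = 2/1, so x = 2t, y = 1t for some t.
Substitute into constraint: (2t)^2 + (1t)^2 = 7
  t^2 * 5 = 7
  t = sqrt(7/5)
Maximum = 2*x + 1*y = (2^2 + 1^2)*t = 5 * sqrt(7/5) = sqrt(35)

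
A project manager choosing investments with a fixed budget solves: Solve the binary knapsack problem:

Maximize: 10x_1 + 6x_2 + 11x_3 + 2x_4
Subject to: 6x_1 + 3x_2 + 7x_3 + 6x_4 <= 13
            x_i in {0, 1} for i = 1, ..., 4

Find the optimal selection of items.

Items: item 1 (v=10, w=6), item 2 (v=6, w=3), item 3 (v=11, w=7), item 4 (v=2, w=6)
Capacity: 13
Checking all 16 subsets (w = total weight, v = total value):
  {}: w = 0, v = 0
  {1}: w = 6, v = 10
  {2}: w = 3, v = 6
  {3}: w = 7, v = 11
  {4}: w = 6, v = 2
  {1, 2}: w = 9, v = 16
  {1, 3}: w = 13, v = 21
  {1, 4}: w = 12, v = 12
  {2, 3}: w = 10, v = 17
  {2, 4}: w = 9, v = 8
  {3, 4}: w = 13, v = 13
  {1, 2, 3}: w = 16 > 13, infeasible
  {1, 2, 4}: w = 15 > 13, infeasible
  {1, 3, 4}: w = 19 > 13, infeasible
  {2, 3, 4}: w = 16 > 13, infeasible
  {1, 2, 3, 4}: w = 22 > 13, infeasible
Best feasible subset: items [1, 3]
Total weight: 13 <= 13, total value: 21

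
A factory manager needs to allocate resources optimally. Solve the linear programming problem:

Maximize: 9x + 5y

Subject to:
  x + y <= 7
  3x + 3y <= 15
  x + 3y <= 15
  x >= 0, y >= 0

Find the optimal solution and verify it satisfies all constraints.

Feasible vertices: (0, 0), (0, 5), (5, 0)
Objective 9x + 5y at each vertex:
  (0, 0): 0
  (0, 5): 25
  (5, 0): 45
Maximum is 45 at (5, 0).
Verify constraints at (x, y) = (5, 0):
  1*5 + 1*0 = 5 <= 7
  3*5 + 3*0 = 15 <= 15 (active)
  1*5 + 3*0 = 5 <= 15
  x = 5 >= 0, y = 0 >= 0. All constraints satisfied.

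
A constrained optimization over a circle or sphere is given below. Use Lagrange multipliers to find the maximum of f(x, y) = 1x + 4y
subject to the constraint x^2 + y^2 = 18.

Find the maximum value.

Set up Lagrange conditions: grad f = lambda * grad g
  1 = 2*lambda*x
  4 = 2*lambda*y
From these: x/y = 1/4, so x = 1t, y = 4t for some t.
Substitute into constraint: (1t)^2 + (4t)^2 = 18
  t^2 * 17 = 18
  t = sqrt(18/17)
Maximum = 1*x + 4*y = (1^2 + 4^2)*t = 17 * sqrt(18/17) = sqrt(306)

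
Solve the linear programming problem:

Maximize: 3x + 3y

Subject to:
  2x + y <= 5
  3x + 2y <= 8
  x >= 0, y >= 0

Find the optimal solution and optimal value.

Feasible vertices: (0, 0), (0, 4), (2, 1), (5/2, 0)
Objective 3x + 3y at each:
  (0, 0): 0
  (0, 4): 12
  (2, 1): 9
  (5/2, 0): 15/2
Maximum is 12 at (0, 4).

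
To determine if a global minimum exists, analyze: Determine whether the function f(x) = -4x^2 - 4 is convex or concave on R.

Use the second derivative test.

f(x) = -4x^2 - 4
f'(x) = -8x + 0
f''(x) = -8
Since f''(x) = -8 < 0 for all x, f is concave on R.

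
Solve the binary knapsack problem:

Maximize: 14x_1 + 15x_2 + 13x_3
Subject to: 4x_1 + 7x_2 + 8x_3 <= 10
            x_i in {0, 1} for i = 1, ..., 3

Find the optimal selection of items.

Items: item 1 (v=14, w=4), item 2 (v=15, w=7), item 3 (v=13, w=8)
Capacity: 10
Checking all 8 subsets (w = total weight, v = total value):
  {}: w = 0, v = 0
  {1}: w = 4, v = 14
  {2}: w = 7, v = 15
  {3}: w = 8, v = 13
  {1, 2}: w = 11 > 10, infeasible
  {1, 3}: w = 12 > 10, infeasible
  {2, 3}: w = 15 > 10, infeasible
  {1, 2, 3}: w = 19 > 10, infeasible
Best feasible subset: items [2]
Total weight: 7 <= 10, total value: 15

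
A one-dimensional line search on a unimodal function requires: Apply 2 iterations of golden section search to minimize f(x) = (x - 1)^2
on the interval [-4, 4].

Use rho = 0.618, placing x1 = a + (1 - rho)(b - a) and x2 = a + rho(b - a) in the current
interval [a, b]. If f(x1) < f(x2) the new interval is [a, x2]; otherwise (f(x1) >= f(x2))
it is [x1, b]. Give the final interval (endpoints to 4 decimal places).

Golden section search for min of f(x) = (x - 1)^2 on [-4, 4].
Each step: x1 = a + (1 - rho)(b - a), x2 = a + rho(b - a); if f(x1) < f(x2) keep [a, x2], otherwise keep [x1, b].
Step 1: [-4.0000, 4.0000], x1=-0.9440 (f=3.7791), x2=0.9440 (f=0.0031); f(x1) > f(x2) => keep [-0.9440, 4.0000]
Step 2: [-0.9440, 4.0000], x1=0.9446 (f=0.0031), x2=2.1114 (f=1.2352); f(x1) < f(x2) => keep [-0.9440, 2.1114]
Final interval: [-0.9440, 2.1114]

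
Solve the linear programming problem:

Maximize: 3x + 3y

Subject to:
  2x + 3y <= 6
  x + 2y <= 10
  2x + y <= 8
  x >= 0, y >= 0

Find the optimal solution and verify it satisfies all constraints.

Feasible vertices: (0, 0), (0, 2), (3, 0)
Objective 3x + 3y at each vertex:
  (0, 0): 0
  (0, 2): 6
  (3, 0): 9
Maximum is 9 at (3, 0).
Verify constraints at (x, y) = (3, 0):
  2*3 + 3*0 = 6 <= 6 (active)
  1*3 + 2*0 = 3 <= 10
  2*3 + 1*0 = 6 <= 8
  x = 3 >= 0, y = 0 >= 0. All constraints satisfied.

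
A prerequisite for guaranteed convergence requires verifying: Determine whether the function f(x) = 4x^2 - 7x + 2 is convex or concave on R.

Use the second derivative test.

f(x) = 4x^2 - 7x + 2
f'(x) = 8x - 7
f''(x) = 8
Since f''(x) = 8 > 0 for all x, f is convex on R.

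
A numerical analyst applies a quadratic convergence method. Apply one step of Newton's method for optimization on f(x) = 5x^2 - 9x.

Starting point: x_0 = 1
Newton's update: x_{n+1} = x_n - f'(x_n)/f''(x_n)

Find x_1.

f(x) = 5x^2 - 9x
f'(x) = 10x + (-9), f''(x) = 10
Newton step: x_1 = x_0 - f'(x_0)/f''(x_0)
f'(1) = 1
x_1 = 1 - 1/10 = 9/10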